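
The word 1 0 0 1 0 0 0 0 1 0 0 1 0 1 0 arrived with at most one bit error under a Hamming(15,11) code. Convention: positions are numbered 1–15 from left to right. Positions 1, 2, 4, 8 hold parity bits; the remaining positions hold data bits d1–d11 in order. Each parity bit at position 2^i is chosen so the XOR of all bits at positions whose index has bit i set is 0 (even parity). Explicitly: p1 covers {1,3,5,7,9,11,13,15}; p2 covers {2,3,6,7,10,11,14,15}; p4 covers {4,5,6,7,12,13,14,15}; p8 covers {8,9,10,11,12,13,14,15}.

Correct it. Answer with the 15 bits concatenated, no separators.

100100001001000

s1 (pos 1,3,5,7,9,11,13,15): 1⊕0⊕0⊕0⊕1⊕0⊕0⊕0 = 0
s2 (pos 2,3,6,7,10,11,14,15): 0⊕0⊕0⊕0⊕0⊕0⊕1⊕0 = 1
s4 (pos 4,5,6,7,12,13,14,15): 1⊕0⊕0⊕0⊕1⊕0⊕1⊕0 = 1
s8 (pos 8,9,10,11,12,13,14,15): 0⊕1⊕0⊕0⊕1⊕0⊕1⊕0 = 1
Syndrome s8…s1 = 1110 → error at position 14.
Flip position 14: 100100001001010 → 100100001001000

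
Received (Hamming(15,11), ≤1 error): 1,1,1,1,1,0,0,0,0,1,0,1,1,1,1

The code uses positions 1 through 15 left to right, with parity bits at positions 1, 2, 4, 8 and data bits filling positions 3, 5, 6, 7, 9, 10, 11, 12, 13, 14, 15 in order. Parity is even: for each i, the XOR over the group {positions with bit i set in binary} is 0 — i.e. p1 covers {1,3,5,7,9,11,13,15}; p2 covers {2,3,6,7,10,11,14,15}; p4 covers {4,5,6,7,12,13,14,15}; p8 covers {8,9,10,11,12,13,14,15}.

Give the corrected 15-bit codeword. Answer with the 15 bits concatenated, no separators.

s1 (pos 1,3,5,7,9,11,13,15): 1⊕1⊕1⊕0⊕0⊕0⊕1⊕1 = 1
s2 (pos 2,3,6,7,10,11,14,15): 1⊕1⊕0⊕0⊕1⊕0⊕1⊕1 = 1
s4 (pos 4,5,6,7,12,13,14,15): 1⊕1⊕0⊕0⊕1⊕1⊕1⊕1 = 0
s8 (pos 8,9,10,11,12,13,14,15): 0⊕0⊕1⊕0⊕1⊕1⊕1⊕1 = 1
Syndrome s8…s1 = 1011 → error at position 11.
Flip position 11: 111110000101111 → 111110000111111

111110000111111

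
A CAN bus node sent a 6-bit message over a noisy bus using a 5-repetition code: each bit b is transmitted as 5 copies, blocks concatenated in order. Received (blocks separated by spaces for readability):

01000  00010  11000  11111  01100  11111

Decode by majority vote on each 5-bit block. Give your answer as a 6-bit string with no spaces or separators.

Block 1 (01000): 1 one → 0
Block 2 (00010): 1 one → 0
Block 3 (11000): 2 ones → 0
Block 4 (11111): 5 ones → 1
Block 5 (01100): 2 ones → 0
Block 6 (11111): 5 ones → 1

000101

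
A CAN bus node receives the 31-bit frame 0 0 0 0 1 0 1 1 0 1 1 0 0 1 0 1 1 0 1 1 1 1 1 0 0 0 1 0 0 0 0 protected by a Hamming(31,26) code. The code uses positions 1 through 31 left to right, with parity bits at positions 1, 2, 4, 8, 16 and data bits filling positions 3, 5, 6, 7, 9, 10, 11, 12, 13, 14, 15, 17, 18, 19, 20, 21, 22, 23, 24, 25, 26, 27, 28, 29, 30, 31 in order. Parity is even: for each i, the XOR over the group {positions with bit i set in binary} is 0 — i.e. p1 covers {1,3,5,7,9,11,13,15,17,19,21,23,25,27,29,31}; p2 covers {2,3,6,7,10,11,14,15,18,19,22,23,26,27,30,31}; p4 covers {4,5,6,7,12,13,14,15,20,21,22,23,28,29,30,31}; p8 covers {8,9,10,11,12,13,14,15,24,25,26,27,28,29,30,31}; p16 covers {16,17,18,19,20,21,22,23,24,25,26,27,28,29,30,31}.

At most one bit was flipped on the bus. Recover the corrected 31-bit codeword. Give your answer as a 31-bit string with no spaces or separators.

s1 (pos 1,3,5,7,9,11,13,15,17,19,21,23,25,27,29,31): 0⊕0⊕1⊕1⊕0⊕1⊕0⊕0⊕1⊕1⊕1⊕1⊕0⊕1⊕0⊕0 = 0
s2 (pos 2,3,6,7,10,11,14,15,18,19,22,23,26,27,30,31): 0⊕0⊕0⊕1⊕1⊕1⊕1⊕0⊕0⊕1⊕1⊕1⊕0⊕1⊕0⊕0 = 0
s4 (pos 4,5,6,7,12,13,14,15,20,21,22,23,28,29,30,31): 0⊕1⊕0⊕1⊕0⊕0⊕1⊕0⊕1⊕1⊕1⊕1⊕0⊕0⊕0⊕0 = 1
s8 (pos 8,9,10,11,12,13,14,15,24,25,26,27,28,29,30,31): 1⊕0⊕1⊕1⊕0⊕0⊕1⊕0⊕0⊕0⊕0⊕1⊕0⊕0⊕0⊕0 = 1
s16 (pos 16,17,18,19,20,21,22,23,24,25,26,27,28,29,30,31): 1⊕1⊕0⊕1⊕1⊕1⊕1⊕1⊕0⊕0⊕0⊕1⊕0⊕0⊕0⊕0 = 0
Syndrome s16…s1 = 01100 → error at position 12.
Flip position 12: 0000101101100101101111100010000 → 0000101101110101101111100010000

0000101101110101101111100010000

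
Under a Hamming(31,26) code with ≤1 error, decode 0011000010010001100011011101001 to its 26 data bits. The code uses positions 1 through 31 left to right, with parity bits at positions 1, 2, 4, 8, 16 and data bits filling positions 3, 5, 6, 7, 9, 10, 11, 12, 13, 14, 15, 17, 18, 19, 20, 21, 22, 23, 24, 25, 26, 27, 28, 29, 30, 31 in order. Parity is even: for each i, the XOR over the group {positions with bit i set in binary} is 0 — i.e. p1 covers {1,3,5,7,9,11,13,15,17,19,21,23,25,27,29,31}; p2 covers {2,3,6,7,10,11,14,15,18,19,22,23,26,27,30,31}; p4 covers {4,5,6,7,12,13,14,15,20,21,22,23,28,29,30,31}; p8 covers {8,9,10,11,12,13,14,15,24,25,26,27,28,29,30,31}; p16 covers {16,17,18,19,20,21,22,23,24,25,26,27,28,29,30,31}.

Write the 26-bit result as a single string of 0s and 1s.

10001001000100011001101001

s1 (pos 1,3,5,7,9,11,13,15,17,19,21,23,25,27,29,31): 0⊕1⊕0⊕0⊕1⊕0⊕0⊕0⊕1⊕0⊕1⊕0⊕1⊕0⊕0⊕1 = 0
s2 (pos 2,3,6,7,10,11,14,15,18,19,22,23,26,27,30,31): 0⊕1⊕0⊕0⊕0⊕0⊕0⊕0⊕0⊕0⊕1⊕0⊕1⊕0⊕0⊕1 = 0
s4 (pos 4,5,6,7,12,13,14,15,20,21,22,23,28,29,30,31): 1⊕0⊕0⊕0⊕1⊕0⊕0⊕0⊕0⊕1⊕1⊕0⊕1⊕0⊕0⊕1 = 0
s8 (pos 8,9,10,11,12,13,14,15,24,25,26,27,28,29,30,31): 0⊕1⊕0⊕0⊕1⊕0⊕0⊕0⊕1⊕1⊕1⊕0⊕1⊕0⊕0⊕1 = 1
s16 (pos 16,17,18,19,20,21,22,23,24,25,26,27,28,29,30,31): 1⊕1⊕0⊕0⊕0⊕1⊕1⊕0⊕1⊕1⊕1⊕0⊕1⊕0⊕0⊕1 = 1
Syndrome s16…s1 = 11000 → error at position 24.
Flip position 24: 0011000010010001100011011101001 → 0011000010010001100011001101001
Read data bits from positions 3,5,6,7,9,10,11,12,13,14,15,17,18,19,20,21,22,23,24,25,26,27,28,29,30,31: 10001001000100011001101001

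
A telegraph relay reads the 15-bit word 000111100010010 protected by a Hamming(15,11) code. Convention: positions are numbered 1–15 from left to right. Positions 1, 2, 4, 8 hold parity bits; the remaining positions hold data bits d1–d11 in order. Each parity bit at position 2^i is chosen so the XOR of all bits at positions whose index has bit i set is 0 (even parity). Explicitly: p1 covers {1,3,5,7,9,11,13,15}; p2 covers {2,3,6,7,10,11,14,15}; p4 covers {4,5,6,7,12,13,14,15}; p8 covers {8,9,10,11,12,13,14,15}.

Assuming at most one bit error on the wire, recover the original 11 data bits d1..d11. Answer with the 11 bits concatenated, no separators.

s1 (pos 1,3,5,7,9,11,13,15): 0⊕0⊕1⊕1⊕0⊕1⊕0⊕0 = 1
s2 (pos 2,3,6,7,10,11,14,15): 0⊕0⊕1⊕1⊕0⊕1⊕1⊕0 = 0
s4 (pos 4,5,6,7,12,13,14,15): 1⊕1⊕1⊕1⊕0⊕0⊕1⊕0 = 1
s8 (pos 8,9,10,11,12,13,14,15): 0⊕0⊕0⊕1⊕0⊕0⊕1⊕0 = 0
Syndrome s8…s1 = 0101 → error at position 5.
Flip position 5: 000111100010010 → 000101100010010
Read data bits from positions 3,5,6,7,9,10,11,12,13,14,15: 00110010010

00110010010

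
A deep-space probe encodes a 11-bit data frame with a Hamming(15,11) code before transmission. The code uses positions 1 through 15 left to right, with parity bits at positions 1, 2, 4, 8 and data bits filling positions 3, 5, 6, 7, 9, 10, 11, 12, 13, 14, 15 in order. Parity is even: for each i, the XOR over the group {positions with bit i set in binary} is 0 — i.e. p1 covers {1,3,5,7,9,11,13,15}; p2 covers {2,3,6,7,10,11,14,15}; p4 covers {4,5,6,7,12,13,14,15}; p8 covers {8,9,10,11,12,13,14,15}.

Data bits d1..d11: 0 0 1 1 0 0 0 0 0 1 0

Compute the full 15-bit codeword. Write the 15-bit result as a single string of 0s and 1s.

110101110000010

Place data at non-parity positions: p1 p2 0 p4 0 1 1 p8 0 0 0 0 0 1 0
p1 (pos 1,3,5,7,9,11,13,15): XOR of data positions = 0⊕0⊕1⊕0⊕0⊕0⊕0 = 1
p2 (pos 2,3,6,7,10,11,14,15): XOR of data positions = 0⊕1⊕1⊕0⊕0⊕1⊕0 = 1
p4 (pos 4,5,6,7,12,13,14,15): XOR of data positions = 0⊕1⊕1⊕0⊕0⊕1⊕0 = 1
p8 (pos 8,9,10,11,12,13,14,15): XOR of data positions = 0⊕0⊕0⊕0⊕0⊕1⊕0 = 1
Codeword: 110101110000010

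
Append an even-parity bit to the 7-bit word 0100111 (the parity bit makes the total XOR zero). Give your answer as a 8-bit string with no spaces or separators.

01001110

XOR of the 7 data bits: 0⊕1⊕0⊕0⊕1⊕1⊕1 = 0
Parity bit = 0 (so all 8 bits XOR to 0).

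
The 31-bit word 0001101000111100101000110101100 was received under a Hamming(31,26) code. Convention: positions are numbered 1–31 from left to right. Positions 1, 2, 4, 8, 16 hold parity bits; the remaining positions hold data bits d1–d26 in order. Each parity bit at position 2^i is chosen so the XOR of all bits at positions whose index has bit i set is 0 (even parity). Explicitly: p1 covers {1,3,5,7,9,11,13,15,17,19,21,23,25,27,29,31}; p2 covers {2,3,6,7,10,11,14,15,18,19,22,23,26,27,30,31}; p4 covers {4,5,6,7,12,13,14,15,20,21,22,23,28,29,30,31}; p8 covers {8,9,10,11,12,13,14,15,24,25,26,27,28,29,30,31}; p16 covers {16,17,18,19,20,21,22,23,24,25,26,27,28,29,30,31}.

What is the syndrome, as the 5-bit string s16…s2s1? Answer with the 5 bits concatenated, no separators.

s1 (pos 1,3,5,7,9,11,13,15,17,19,21,23,25,27,29,31): 0⊕0⊕1⊕1⊕0⊕1⊕1⊕0⊕1⊕1⊕0⊕1⊕0⊕0⊕1⊕0 = 0
s2 (pos 2,3,6,7,10,11,14,15,18,19,22,23,26,27,30,31): 0⊕0⊕0⊕1⊕0⊕1⊕1⊕0⊕0⊕1⊕0⊕1⊕1⊕0⊕0⊕0 = 0
s4 (pos 4,5,6,7,12,13,14,15,20,21,22,23,28,29,30,31): 1⊕1⊕0⊕1⊕1⊕1⊕1⊕0⊕0⊕0⊕0⊕1⊕1⊕1⊕0⊕0 = 1
s8 (pos 8,9,10,11,12,13,14,15,24,25,26,27,28,29,30,31): 0⊕0⊕0⊕1⊕1⊕1⊕1⊕0⊕1⊕0⊕1⊕0⊕1⊕1⊕0⊕0 = 0
s16 (pos 16,17,18,19,20,21,22,23,24,25,26,27,28,29,30,31): 0⊕1⊕0⊕1⊕0⊕0⊕0⊕1⊕1⊕0⊕1⊕0⊕1⊕1⊕0⊕0 = 1
Syndrome s16…s1 = 10100 → error at position 20.

10100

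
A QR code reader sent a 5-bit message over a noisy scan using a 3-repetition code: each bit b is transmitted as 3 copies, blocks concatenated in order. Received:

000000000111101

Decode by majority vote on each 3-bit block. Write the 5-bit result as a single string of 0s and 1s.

Block 1 (000): 0 ones → 0
Block 2 (000): 0 ones → 0
Block 3 (000): 0 ones → 0
Block 4 (111): 3 ones → 1
Block 5 (101): 2 ones → 1

00011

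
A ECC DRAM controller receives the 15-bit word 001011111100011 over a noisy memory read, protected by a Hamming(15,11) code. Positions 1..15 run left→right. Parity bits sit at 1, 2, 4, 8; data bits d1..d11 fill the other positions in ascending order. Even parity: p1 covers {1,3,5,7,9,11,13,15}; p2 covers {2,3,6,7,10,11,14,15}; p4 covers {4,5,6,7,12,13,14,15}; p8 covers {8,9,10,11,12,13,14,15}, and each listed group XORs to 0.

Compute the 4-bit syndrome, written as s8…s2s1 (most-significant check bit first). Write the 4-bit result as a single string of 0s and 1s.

1101

s1 (pos 1,3,5,7,9,11,13,15): 0⊕1⊕1⊕1⊕1⊕0⊕0⊕1 = 1
s2 (pos 2,3,6,7,10,11,14,15): 0⊕1⊕1⊕1⊕1⊕0⊕1⊕1 = 0
s4 (pos 4,5,6,7,12,13,14,15): 0⊕1⊕1⊕1⊕0⊕0⊕1⊕1 = 1
s8 (pos 8,9,10,11,12,13,14,15): 1⊕1⊕1⊕0⊕0⊕0⊕1⊕1 = 1
Syndrome s8…s1 = 1101 → error at position 13.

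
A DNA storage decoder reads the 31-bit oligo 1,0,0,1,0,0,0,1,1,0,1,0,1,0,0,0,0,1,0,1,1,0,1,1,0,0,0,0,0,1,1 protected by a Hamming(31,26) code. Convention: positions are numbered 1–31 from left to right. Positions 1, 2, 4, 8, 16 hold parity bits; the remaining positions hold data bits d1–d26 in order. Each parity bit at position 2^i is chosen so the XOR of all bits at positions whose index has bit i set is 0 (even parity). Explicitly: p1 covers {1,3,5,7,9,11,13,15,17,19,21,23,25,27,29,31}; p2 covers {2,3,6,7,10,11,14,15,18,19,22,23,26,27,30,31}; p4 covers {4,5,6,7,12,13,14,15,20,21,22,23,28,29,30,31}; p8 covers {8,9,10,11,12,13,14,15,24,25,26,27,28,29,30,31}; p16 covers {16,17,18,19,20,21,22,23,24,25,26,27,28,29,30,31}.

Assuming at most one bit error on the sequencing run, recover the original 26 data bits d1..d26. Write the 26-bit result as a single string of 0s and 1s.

00001010100010110110000010

s1 (pos 1,3,5,7,9,11,13,15,17,19,21,23,25,27,29,31): 1⊕0⊕0⊕0⊕1⊕1⊕1⊕0⊕0⊕0⊕1⊕1⊕0⊕0⊕0⊕1 = 1
s2 (pos 2,3,6,7,10,11,14,15,18,19,22,23,26,27,30,31): 0⊕0⊕0⊕0⊕0⊕1⊕0⊕0⊕1⊕0⊕0⊕1⊕0⊕0⊕1⊕1 = 1
s4 (pos 4,5,6,7,12,13,14,15,20,21,22,23,28,29,30,31): 1⊕0⊕0⊕0⊕0⊕1⊕0⊕0⊕1⊕1⊕0⊕1⊕0⊕0⊕1⊕1 = 1
s8 (pos 8,9,10,11,12,13,14,15,24,25,26,27,28,29,30,31): 1⊕1⊕0⊕1⊕0⊕1⊕0⊕0⊕1⊕0⊕0⊕0⊕0⊕0⊕1⊕1 = 1
s16 (pos 16,17,18,19,20,21,22,23,24,25,26,27,28,29,30,31): 0⊕0⊕1⊕0⊕1⊕1⊕0⊕1⊕1⊕0⊕0⊕0⊕0⊕0⊕1⊕1 = 1
Syndrome s16…s1 = 11111 → error at position 31.
Flip position 31: 1001000110101000010110110000011 → 1001000110101000010110110000010
Read data bits from positions 3,5,6,7,9,10,11,12,13,14,15,17,18,19,20,21,22,23,24,25,26,27,28,29,30,31: 00001010100010110110000010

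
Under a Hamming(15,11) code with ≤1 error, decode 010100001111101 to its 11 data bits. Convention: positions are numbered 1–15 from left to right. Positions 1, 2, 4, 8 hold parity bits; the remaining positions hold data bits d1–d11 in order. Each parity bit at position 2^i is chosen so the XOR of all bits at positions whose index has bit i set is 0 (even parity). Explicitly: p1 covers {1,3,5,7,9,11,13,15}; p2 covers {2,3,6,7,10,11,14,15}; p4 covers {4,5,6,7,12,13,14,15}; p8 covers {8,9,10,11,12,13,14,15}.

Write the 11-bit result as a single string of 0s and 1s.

s1 (pos 1,3,5,7,9,11,13,15): 0⊕0⊕0⊕0⊕1⊕1⊕1⊕1 = 0
s2 (pos 2,3,6,7,10,11,14,15): 1⊕0⊕0⊕0⊕1⊕1⊕0⊕1 = 0
s4 (pos 4,5,6,7,12,13,14,15): 1⊕0⊕0⊕0⊕1⊕1⊕0⊕1 = 0
s8 (pos 8,9,10,11,12,13,14,15): 0⊕1⊕1⊕1⊕1⊕1⊕0⊕1 = 0
Syndrome s8…s1 = 0000 → no error.
Read data bits from positions 3,5,6,7,9,10,11,12,13,14,15: 00001111101

00001111101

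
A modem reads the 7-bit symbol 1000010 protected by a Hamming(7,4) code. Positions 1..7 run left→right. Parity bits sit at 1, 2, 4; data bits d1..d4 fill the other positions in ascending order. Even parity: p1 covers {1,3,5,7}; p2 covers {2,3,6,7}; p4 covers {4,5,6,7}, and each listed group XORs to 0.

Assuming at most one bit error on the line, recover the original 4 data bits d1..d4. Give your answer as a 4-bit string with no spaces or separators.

s1 (pos 1,3,5,7): 1⊕0⊕0⊕0 = 1
s2 (pos 2,3,6,7): 0⊕0⊕1⊕0 = 1
s4 (pos 4,5,6,7): 0⊕0⊕1⊕0 = 1
Syndrome s4…s1 = 111 → error at position 7.
Flip position 7: 1000010 → 1000011
Read data bits from positions 3,5,6,7: 0011

0011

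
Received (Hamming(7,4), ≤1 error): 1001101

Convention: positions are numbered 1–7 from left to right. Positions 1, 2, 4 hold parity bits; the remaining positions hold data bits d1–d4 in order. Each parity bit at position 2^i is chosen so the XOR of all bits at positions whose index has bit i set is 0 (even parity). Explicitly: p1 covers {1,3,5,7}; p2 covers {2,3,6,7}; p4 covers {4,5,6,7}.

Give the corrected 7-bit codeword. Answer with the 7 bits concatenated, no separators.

1001100

s1 (pos 1,3,5,7): 1⊕0⊕1⊕1 = 1
s2 (pos 2,3,6,7): 0⊕0⊕0⊕1 = 1
s4 (pos 4,5,6,7): 1⊕1⊕0⊕1 = 1
Syndrome s4…s1 = 111 → error at position 7.
Flip position 7: 1001101 → 1001100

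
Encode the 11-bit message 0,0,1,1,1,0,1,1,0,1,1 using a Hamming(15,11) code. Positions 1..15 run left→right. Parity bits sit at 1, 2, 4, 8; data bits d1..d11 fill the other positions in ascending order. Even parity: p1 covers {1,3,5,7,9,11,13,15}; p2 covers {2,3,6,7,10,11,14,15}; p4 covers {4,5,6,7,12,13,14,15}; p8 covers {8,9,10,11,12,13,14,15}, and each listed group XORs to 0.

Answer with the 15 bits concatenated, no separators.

010101111011011

Place data at non-parity positions: p1 p2 0 p4 0 1 1 p8 1 0 1 1 0 1 1
p1 (pos 1,3,5,7,9,11,13,15): XOR of data positions = 0⊕0⊕1⊕1⊕1⊕0⊕1 = 0
p2 (pos 2,3,6,7,10,11,14,15): XOR of data positions = 0⊕1⊕1⊕0⊕1⊕1⊕1 = 1
p4 (pos 4,5,6,7,12,13,14,15): XOR of data positions = 0⊕1⊕1⊕1⊕0⊕1⊕1 = 1
p8 (pos 8,9,10,11,12,13,14,15): XOR of data positions = 1⊕0⊕1⊕1⊕0⊕1⊕1 = 1
Codeword: 010101111011011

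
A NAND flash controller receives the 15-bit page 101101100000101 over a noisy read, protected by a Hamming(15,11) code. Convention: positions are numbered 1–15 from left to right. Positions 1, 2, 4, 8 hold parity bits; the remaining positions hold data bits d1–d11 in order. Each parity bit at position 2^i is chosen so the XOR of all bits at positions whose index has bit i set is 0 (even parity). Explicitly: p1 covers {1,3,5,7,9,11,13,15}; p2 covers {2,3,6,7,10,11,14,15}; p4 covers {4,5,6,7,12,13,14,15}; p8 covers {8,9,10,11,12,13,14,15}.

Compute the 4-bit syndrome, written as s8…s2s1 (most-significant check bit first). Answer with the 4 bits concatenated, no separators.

0101

s1 (pos 1,3,5,7,9,11,13,15): 1⊕1⊕0⊕1⊕0⊕0⊕1⊕1 = 1
s2 (pos 2,3,6,7,10,11,14,15): 0⊕1⊕1⊕1⊕0⊕0⊕0⊕1 = 0
s4 (pos 4,5,6,7,12,13,14,15): 1⊕0⊕1⊕1⊕0⊕1⊕0⊕1 = 1
s8 (pos 8,9,10,11,12,13,14,15): 0⊕0⊕0⊕0⊕0⊕1⊕0⊕1 = 0
Syndrome s8…s1 = 0101 → error at position 5.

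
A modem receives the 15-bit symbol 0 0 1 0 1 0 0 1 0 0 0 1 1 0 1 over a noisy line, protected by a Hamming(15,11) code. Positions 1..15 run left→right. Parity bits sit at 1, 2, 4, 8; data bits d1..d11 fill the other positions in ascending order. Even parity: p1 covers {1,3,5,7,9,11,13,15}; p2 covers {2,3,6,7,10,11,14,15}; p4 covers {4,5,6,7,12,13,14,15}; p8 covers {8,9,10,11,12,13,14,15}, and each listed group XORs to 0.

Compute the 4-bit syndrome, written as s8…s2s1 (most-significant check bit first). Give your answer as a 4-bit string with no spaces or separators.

s1 (pos 1,3,5,7,9,11,13,15): 0⊕1⊕1⊕0⊕0⊕0⊕1⊕1 = 0
s2 (pos 2,3,6,7,10,11,14,15): 0⊕1⊕0⊕0⊕0⊕0⊕0⊕1 = 0
s4 (pos 4,5,6,7,12,13,14,15): 0⊕1⊕0⊕0⊕1⊕1⊕0⊕1 = 0
s8 (pos 8,9,10,11,12,13,14,15): 1⊕0⊕0⊕0⊕1⊕1⊕0⊕1 = 0
Syndrome s8…s1 = 0000 → no error.

0000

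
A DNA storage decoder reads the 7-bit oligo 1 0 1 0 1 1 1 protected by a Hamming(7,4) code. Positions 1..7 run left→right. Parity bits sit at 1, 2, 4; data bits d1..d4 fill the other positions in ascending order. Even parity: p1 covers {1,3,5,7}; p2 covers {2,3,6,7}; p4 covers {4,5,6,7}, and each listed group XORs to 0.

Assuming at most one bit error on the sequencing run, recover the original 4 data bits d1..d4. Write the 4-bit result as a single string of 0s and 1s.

1101

s1 (pos 1,3,5,7): 1⊕1⊕1⊕1 = 0
s2 (pos 2,3,6,7): 0⊕1⊕1⊕1 = 1
s4 (pos 4,5,6,7): 0⊕1⊕1⊕1 = 1
Syndrome s4…s1 = 110 → error at position 6.
Flip position 6: 1010111 → 1010101
Read data bits from positions 3,5,6,7: 1101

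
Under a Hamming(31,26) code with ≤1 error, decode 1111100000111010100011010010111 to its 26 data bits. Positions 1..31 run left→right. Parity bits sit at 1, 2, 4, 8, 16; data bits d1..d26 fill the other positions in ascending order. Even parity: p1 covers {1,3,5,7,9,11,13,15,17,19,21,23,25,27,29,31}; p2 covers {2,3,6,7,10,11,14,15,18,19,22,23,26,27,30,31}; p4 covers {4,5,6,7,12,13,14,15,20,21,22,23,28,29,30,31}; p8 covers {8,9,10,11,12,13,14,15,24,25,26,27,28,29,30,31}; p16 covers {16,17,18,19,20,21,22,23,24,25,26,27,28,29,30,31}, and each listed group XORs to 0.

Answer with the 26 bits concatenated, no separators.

11001011101100011010010111

s1 (pos 1,3,5,7,9,11,13,15,17,19,21,23,25,27,29,31): 1⊕1⊕1⊕0⊕0⊕1⊕1⊕1⊕1⊕0⊕1⊕0⊕0⊕1⊕1⊕1 = 1
s2 (pos 2,3,6,7,10,11,14,15,18,19,22,23,26,27,30,31): 1⊕1⊕0⊕0⊕0⊕1⊕0⊕1⊕0⊕0⊕1⊕0⊕0⊕1⊕1⊕1 = 0
s4 (pos 4,5,6,7,12,13,14,15,20,21,22,23,28,29,30,31): 1⊕1⊕0⊕0⊕1⊕1⊕0⊕1⊕0⊕1⊕1⊕0⊕0⊕1⊕1⊕1 = 0
s8 (pos 8,9,10,11,12,13,14,15,24,25,26,27,28,29,30,31): 0⊕0⊕0⊕1⊕1⊕1⊕0⊕1⊕1⊕0⊕0⊕1⊕0⊕1⊕1⊕1 = 1
s16 (pos 16,17,18,19,20,21,22,23,24,25,26,27,28,29,30,31): 0⊕1⊕0⊕0⊕0⊕1⊕1⊕0⊕1⊕0⊕0⊕1⊕0⊕1⊕1⊕1 = 0
Syndrome s16…s1 = 01001 → error at position 9.
Flip position 9: 1111100000111010100011010010111 → 1111100010111010100011010010111
Read data bits from positions 3,5,6,7,9,10,11,12,13,14,15,17,18,19,20,21,22,23,24,25,26,27,28,29,30,31: 11001011101100011010010111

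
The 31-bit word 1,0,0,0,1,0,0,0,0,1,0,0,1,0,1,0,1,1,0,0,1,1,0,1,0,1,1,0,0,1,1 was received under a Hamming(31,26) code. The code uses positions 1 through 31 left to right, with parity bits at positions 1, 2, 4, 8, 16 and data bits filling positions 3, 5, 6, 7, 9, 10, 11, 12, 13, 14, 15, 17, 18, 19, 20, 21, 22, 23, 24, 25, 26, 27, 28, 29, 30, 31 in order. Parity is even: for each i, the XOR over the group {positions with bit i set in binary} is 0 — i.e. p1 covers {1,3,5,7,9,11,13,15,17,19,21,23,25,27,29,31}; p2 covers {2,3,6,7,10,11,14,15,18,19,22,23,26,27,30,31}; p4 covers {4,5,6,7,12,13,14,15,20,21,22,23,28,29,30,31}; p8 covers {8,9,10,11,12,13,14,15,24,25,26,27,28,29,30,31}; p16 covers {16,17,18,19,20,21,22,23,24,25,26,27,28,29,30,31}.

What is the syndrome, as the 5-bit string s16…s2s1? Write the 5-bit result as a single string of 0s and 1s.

s1 (pos 1,3,5,7,9,11,13,15,17,19,21,23,25,27,29,31): 1⊕0⊕1⊕0⊕0⊕0⊕1⊕1⊕1⊕0⊕1⊕0⊕0⊕1⊕0⊕1 = 0
s2 (pos 2,3,6,7,10,11,14,15,18,19,22,23,26,27,30,31): 0⊕0⊕0⊕0⊕1⊕0⊕0⊕1⊕1⊕0⊕1⊕0⊕1⊕1⊕1⊕1 = 0
s4 (pos 4,5,6,7,12,13,14,15,20,21,22,23,28,29,30,31): 0⊕1⊕0⊕0⊕0⊕1⊕0⊕1⊕0⊕1⊕1⊕0⊕0⊕0⊕1⊕1 = 1
s8 (pos 8,9,10,11,12,13,14,15,24,25,26,27,28,29,30,31): 0⊕0⊕1⊕0⊕0⊕1⊕0⊕1⊕1⊕0⊕1⊕1⊕0⊕0⊕1⊕1 = 0
s16 (pos 16,17,18,19,20,21,22,23,24,25,26,27,28,29,30,31): 0⊕1⊕1⊕0⊕0⊕1⊕1⊕0⊕1⊕0⊕1⊕1⊕0⊕0⊕1⊕1 = 1
Syndrome s16…s1 = 10100 → error at position 20.

10100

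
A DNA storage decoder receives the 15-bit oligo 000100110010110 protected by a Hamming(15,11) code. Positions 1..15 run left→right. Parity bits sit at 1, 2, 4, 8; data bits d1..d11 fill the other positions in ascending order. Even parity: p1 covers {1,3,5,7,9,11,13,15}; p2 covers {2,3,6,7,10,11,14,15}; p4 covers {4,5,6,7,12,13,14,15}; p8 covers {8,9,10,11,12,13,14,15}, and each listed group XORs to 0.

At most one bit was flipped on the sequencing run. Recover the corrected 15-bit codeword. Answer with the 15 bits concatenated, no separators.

s1 (pos 1,3,5,7,9,11,13,15): 0⊕0⊕0⊕1⊕0⊕1⊕1⊕0 = 1
s2 (pos 2,3,6,7,10,11,14,15): 0⊕0⊕0⊕1⊕0⊕1⊕1⊕0 = 1
s4 (pos 4,5,6,7,12,13,14,15): 1⊕0⊕0⊕1⊕0⊕1⊕1⊕0 = 0
s8 (pos 8,9,10,11,12,13,14,15): 1⊕0⊕0⊕1⊕0⊕1⊕1⊕0 = 0
Syndrome s8…s1 = 0011 → error at position 3.
Flip position 3: 000100110010110 → 001100110010110

001100110010110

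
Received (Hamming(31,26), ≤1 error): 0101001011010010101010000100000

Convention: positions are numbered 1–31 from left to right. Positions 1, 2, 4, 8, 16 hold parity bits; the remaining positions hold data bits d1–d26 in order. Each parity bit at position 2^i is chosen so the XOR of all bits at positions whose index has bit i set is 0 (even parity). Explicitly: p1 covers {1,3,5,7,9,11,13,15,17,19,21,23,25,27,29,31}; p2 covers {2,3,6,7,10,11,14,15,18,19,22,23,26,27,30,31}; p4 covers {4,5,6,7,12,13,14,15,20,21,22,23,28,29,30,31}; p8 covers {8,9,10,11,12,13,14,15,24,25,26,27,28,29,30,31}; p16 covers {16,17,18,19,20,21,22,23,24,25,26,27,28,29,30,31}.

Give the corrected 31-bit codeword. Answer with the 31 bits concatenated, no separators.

0101001011000010101010000100000

s1 (pos 1,3,5,7,9,11,13,15,17,19,21,23,25,27,29,31): 0⊕0⊕0⊕1⊕1⊕0⊕0⊕1⊕1⊕1⊕1⊕0⊕0⊕0⊕0⊕0 = 0
s2 (pos 2,3,6,7,10,11,14,15,18,19,22,23,26,27,30,31): 1⊕0⊕0⊕1⊕1⊕0⊕0⊕1⊕0⊕1⊕0⊕0⊕1⊕0⊕0⊕0 = 0
s4 (pos 4,5,6,7,12,13,14,15,20,21,22,23,28,29,30,31): 1⊕0⊕0⊕1⊕1⊕0⊕0⊕1⊕0⊕1⊕0⊕0⊕0⊕0⊕0⊕0 = 1
s8 (pos 8,9,10,11,12,13,14,15,24,25,26,27,28,29,30,31): 0⊕1⊕1⊕0⊕1⊕0⊕0⊕1⊕0⊕0⊕1⊕0⊕0⊕0⊕0⊕0 = 1
s16 (pos 16,17,18,19,20,21,22,23,24,25,26,27,28,29,30,31): 0⊕1⊕0⊕1⊕0⊕1⊕0⊕0⊕0⊕0⊕1⊕0⊕0⊕0⊕0⊕0 = 0
Syndrome s16…s1 = 01100 → error at position 12.
Flip position 12: 0101001011010010101010000100000 → 0101001011000010101010000100000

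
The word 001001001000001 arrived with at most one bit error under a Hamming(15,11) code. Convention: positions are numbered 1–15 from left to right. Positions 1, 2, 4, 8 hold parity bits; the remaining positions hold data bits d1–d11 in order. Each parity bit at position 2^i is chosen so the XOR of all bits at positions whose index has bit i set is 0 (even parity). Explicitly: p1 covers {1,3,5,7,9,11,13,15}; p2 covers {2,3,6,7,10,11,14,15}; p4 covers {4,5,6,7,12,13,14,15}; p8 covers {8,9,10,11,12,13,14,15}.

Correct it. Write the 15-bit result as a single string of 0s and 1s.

s1 (pos 1,3,5,7,9,11,13,15): 0⊕1⊕0⊕0⊕1⊕0⊕0⊕1 = 1
s2 (pos 2,3,6,7,10,11,14,15): 0⊕1⊕1⊕0⊕0⊕0⊕0⊕1 = 1
s4 (pos 4,5,6,7,12,13,14,15): 0⊕0⊕1⊕0⊕0⊕0⊕0⊕1 = 0
s8 (pos 8,9,10,11,12,13,14,15): 0⊕1⊕0⊕0⊕0⊕0⊕0⊕1 = 0
Syndrome s8…s1 = 0011 → error at position 3.
Flip position 3: 001001001000001 → 000001001000001

000001001000001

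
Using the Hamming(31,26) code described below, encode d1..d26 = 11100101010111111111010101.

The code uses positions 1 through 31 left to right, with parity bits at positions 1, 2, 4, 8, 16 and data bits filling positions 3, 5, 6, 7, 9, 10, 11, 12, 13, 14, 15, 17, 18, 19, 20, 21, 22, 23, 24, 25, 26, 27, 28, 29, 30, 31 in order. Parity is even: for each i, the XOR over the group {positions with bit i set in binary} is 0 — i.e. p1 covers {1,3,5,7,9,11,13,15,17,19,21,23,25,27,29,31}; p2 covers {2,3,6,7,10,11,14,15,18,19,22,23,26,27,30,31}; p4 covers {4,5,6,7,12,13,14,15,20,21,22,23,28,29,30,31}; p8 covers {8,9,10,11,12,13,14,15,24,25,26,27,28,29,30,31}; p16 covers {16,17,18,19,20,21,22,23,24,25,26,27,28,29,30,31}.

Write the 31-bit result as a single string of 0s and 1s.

0010110001010100111111111010101

Place data at non-parity positions: p1 p2 1 p4 1 1 0 p8 0 1 0 1 0 1 0 p16 1 1 1 1 1 1 1 1 1 0 1 0 1 0 1
p1 (pos 1,3,5,7,9,11,13,15,17,19,21,23,25,27,29,31): XOR of data positions = 1⊕1⊕0⊕0⊕0⊕0⊕0⊕1⊕1⊕1⊕1⊕1⊕1⊕1⊕1 = 0
p2 (pos 2,3,6,7,10,11,14,15,18,19,22,23,26,27,30,31): XOR of data positions = 1⊕1⊕0⊕1⊕0⊕1⊕0⊕1⊕1⊕1⊕1⊕0⊕1⊕0⊕1 = 0
p4 (pos 4,5,6,7,12,13,14,15,20,21,22,23,28,29,30,31): XOR of data positions = 1⊕1⊕0⊕1⊕0⊕1⊕0⊕1⊕1⊕1⊕1⊕0⊕1⊕0⊕1 = 0
p8 (pos 8,9,10,11,12,13,14,15,24,25,26,27,28,29,30,31): XOR of data positions = 0⊕1⊕0⊕1⊕0⊕1⊕0⊕1⊕1⊕0⊕1⊕0⊕1⊕0⊕1 = 0
p16 (pos 16,17,18,19,20,21,22,23,24,25,26,27,28,29,30,31): XOR of data positions = 1⊕1⊕1⊕1⊕1⊕1⊕1⊕1⊕1⊕0⊕1⊕0⊕1⊕0⊕1 = 0
Codeword: 0010110001010100111111111010101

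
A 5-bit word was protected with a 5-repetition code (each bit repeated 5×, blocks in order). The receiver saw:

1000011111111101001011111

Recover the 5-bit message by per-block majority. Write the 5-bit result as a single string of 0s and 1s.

01101

Block 1 (10000): 1 one → 0
Block 2 (11111): 5 ones → 1
Block 3 (11110): 4 ones → 1
Block 4 (10010): 2 ones → 0
Block 5 (11111): 5 ones → 1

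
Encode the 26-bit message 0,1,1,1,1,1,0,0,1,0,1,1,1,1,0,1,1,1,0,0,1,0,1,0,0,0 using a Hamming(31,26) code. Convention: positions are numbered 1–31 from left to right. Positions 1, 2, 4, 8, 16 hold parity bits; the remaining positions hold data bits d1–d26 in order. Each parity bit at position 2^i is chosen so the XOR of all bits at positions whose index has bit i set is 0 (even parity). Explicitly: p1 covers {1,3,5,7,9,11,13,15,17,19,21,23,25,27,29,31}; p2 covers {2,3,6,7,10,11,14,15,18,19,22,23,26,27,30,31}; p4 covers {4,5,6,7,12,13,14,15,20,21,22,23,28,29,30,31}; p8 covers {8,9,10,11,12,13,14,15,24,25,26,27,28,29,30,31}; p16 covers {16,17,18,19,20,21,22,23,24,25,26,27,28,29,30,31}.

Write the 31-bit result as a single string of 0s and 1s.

Place data at non-parity positions: p1 p2 0 p4 1 1 1 p8 1 1 0 0 1 0 1 p16 1 1 1 0 1 1 1 0 0 1 0 1 0 0 0
p1 (pos 1,3,5,7,9,11,13,15,17,19,21,23,25,27,29,31): XOR of data positions = 0⊕1⊕1⊕1⊕0⊕1⊕1⊕1⊕1⊕1⊕1⊕0⊕0⊕0⊕0 = 1
p2 (pos 2,3,6,7,10,11,14,15,18,19,22,23,26,27,30,31): XOR of data positions = 0⊕1⊕1⊕1⊕0⊕0⊕1⊕1⊕1⊕1⊕1⊕1⊕0⊕0⊕0 = 1
p4 (pos 4,5,6,7,12,13,14,15,20,21,22,23,28,29,30,31): XOR of data positions = 1⊕1⊕1⊕0⊕1⊕0⊕1⊕0⊕1⊕1⊕1⊕1⊕0⊕0⊕0 = 1
p8 (pos 8,9,10,11,12,13,14,15,24,25,26,27,28,29,30,31): XOR of data positions = 1⊕1⊕0⊕0⊕1⊕0⊕1⊕0⊕0⊕1⊕0⊕1⊕0⊕0⊕0 = 0
p16 (pos 16,17,18,19,20,21,22,23,24,25,26,27,28,29,30,31): XOR of data positions = 1⊕1⊕1⊕0⊕1⊕1⊕1⊕0⊕0⊕1⊕0⊕1⊕0⊕0⊕0 = 0
Codeword: 1101111011001010111011100101000

1101111011001010111011100101000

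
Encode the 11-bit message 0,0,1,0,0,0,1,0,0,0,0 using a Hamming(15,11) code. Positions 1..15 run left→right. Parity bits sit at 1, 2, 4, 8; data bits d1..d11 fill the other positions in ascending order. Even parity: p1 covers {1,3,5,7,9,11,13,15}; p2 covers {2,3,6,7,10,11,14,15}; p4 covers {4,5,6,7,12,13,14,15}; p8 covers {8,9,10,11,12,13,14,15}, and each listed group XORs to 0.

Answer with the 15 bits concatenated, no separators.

100101010010000

Place data at non-parity positions: p1 p2 0 p4 0 1 0 p8 0 0 1 0 0 0 0
p1 (pos 1,3,5,7,9,11,13,15): XOR of data positions = 0⊕0⊕0⊕0⊕1⊕0⊕0 = 1
p2 (pos 2,3,6,7,10,11,14,15): XOR of data positions = 0⊕1⊕0⊕0⊕1⊕0⊕0 = 0
p4 (pos 4,5,6,7,12,13,14,15): XOR of data positions = 0⊕1⊕0⊕0⊕0⊕0⊕0 = 1
p8 (pos 8,9,10,11,12,13,14,15): XOR of data positions = 0⊕0⊕1⊕0⊕0⊕0⊕0 = 1
Codeword: 100101010010000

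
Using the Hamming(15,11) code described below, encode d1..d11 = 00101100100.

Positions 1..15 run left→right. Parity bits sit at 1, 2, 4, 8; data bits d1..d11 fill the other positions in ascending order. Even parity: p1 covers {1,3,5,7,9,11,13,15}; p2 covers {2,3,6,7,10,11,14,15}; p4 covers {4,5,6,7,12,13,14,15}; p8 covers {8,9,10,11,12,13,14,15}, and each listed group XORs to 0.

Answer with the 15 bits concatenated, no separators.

000001011100100

Place data at non-parity positions: p1 p2 0 p4 0 1 0 p8 1 1 0 0 1 0 0
p1 (pos 1,3,5,7,9,11,13,15): XOR of data positions = 0⊕0⊕0⊕1⊕0⊕1⊕0 = 0
p2 (pos 2,3,6,7,10,11,14,15): XOR of data positions = 0⊕1⊕0⊕1⊕0⊕0⊕0 = 0
p4 (pos 4,5,6,7,12,13,14,15): XOR of data positions = 0⊕1⊕0⊕0⊕1⊕0⊕0 = 0
p8 (pos 8,9,10,11,12,13,14,15): XOR of data positions = 1⊕1⊕0⊕0⊕1⊕0⊕0 = 1
Codeword: 000001011100100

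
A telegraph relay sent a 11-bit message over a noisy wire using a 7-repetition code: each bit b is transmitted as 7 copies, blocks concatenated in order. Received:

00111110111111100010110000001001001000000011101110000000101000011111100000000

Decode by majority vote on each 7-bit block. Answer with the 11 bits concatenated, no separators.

11000010010

Block 1 (0011111): 5 ones → 1
Block 2 (0111111): 6 ones → 1
Block 3 (1000101): 3 ones → 0
Block 4 (1000000): 1 one → 0
Block 5 (1001001): 3 ones → 0
Block 6 (0000000): 0 ones → 0
Block 7 (1110111): 6 ones → 1
Block 8 (0000000): 0 ones → 0
Block 9 (1010000): 2 ones → 0
Block 10 (1111110): 6 ones → 1
Block 11 (0000000): 0 ones → 0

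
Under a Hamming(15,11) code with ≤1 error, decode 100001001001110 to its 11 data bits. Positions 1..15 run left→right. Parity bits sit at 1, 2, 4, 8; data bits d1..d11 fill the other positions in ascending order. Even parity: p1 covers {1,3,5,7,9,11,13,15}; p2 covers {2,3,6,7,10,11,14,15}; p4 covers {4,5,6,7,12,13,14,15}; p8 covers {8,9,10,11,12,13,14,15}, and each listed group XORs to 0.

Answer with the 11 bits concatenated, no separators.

s1 (pos 1,3,5,7,9,11,13,15): 1⊕0⊕0⊕0⊕1⊕0⊕1⊕0 = 1
s2 (pos 2,3,6,7,10,11,14,15): 0⊕0⊕1⊕0⊕0⊕0⊕1⊕0 = 0
s4 (pos 4,5,6,7,12,13,14,15): 0⊕0⊕1⊕0⊕1⊕1⊕1⊕0 = 0
s8 (pos 8,9,10,11,12,13,14,15): 0⊕1⊕0⊕0⊕1⊕1⊕1⊕0 = 0
Syndrome s8…s1 = 0001 → error at position 1.
Flip position 1: 100001001001110 → 000001001001110
Read data bits from positions 3,5,6,7,9,10,11,12,13,14,15: 00101001110

00101001110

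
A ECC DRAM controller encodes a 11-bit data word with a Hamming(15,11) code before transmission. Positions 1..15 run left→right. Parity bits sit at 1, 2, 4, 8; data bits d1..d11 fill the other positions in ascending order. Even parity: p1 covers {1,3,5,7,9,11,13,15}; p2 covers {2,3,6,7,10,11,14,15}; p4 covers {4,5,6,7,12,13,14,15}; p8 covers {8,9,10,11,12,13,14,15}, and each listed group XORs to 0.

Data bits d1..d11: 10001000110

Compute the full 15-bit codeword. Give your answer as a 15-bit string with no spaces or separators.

Place data at non-parity positions: p1 p2 1 p4 0 0 0 p8 1 0 0 0 1 1 0
p1 (pos 1,3,5,7,9,11,13,15): XOR of data positions = 1⊕0⊕0⊕1⊕0⊕1⊕0 = 1
p2 (pos 2,3,6,7,10,11,14,15): XOR of data positions = 1⊕0⊕0⊕0⊕0⊕1⊕0 = 0
p4 (pos 4,5,6,7,12,13,14,15): XOR of data positions = 0⊕0⊕0⊕0⊕1⊕1⊕0 = 0
p8 (pos 8,9,10,11,12,13,14,15): XOR of data positions = 1⊕0⊕0⊕0⊕1⊕1⊕0 = 1
Codeword: 101000011000110

101000011000110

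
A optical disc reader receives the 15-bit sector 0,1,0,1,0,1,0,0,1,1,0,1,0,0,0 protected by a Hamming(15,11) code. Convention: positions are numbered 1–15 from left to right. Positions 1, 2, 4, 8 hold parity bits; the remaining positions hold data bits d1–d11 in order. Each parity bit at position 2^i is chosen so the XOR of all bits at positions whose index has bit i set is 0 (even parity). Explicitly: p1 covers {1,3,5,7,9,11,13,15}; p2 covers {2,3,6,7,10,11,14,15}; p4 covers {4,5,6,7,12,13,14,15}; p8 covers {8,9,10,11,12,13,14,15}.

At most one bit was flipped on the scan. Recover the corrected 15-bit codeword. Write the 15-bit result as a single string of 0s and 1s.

010101001101001

s1 (pos 1,3,5,7,9,11,13,15): 0⊕0⊕0⊕0⊕1⊕0⊕0⊕0 = 1
s2 (pos 2,3,6,7,10,11,14,15): 1⊕0⊕1⊕0⊕1⊕0⊕0⊕0 = 1
s4 (pos 4,5,6,7,12,13,14,15): 1⊕0⊕1⊕0⊕1⊕0⊕0⊕0 = 1
s8 (pos 8,9,10,11,12,13,14,15): 0⊕1⊕1⊕0⊕1⊕0⊕0⊕0 = 1
Syndrome s8…s1 = 1111 → error at position 15.
Flip position 15: 010101001101000 → 010101001101001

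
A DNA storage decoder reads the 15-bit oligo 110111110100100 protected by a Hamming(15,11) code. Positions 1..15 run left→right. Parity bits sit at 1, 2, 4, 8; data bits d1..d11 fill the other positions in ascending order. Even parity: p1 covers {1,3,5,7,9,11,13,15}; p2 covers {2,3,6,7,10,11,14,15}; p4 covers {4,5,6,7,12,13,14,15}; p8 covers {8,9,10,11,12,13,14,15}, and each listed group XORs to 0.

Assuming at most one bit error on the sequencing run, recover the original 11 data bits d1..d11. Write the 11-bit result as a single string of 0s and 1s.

s1 (pos 1,3,5,7,9,11,13,15): 1⊕0⊕1⊕1⊕0⊕0⊕1⊕0 = 0
s2 (pos 2,3,6,7,10,11,14,15): 1⊕0⊕1⊕1⊕1⊕0⊕0⊕0 = 0
s4 (pos 4,5,6,7,12,13,14,15): 1⊕1⊕1⊕1⊕0⊕1⊕0⊕0 = 1
s8 (pos 8,9,10,11,12,13,14,15): 1⊕0⊕1⊕0⊕0⊕1⊕0⊕0 = 1
Syndrome s8…s1 = 1100 → error at position 12.
Flip position 12: 110111110100100 → 110111110101100
Read data bits from positions 3,5,6,7,9,10,11,12,13,14,15: 01110101100

01110101100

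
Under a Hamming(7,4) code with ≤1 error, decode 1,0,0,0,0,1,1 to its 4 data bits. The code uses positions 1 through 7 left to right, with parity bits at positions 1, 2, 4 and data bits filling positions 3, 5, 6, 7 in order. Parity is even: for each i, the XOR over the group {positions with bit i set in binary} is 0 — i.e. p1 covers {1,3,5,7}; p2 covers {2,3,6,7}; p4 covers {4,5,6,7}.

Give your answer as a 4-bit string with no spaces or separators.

0011

s1 (pos 1,3,5,7): 1⊕0⊕0⊕1 = 0
s2 (pos 2,3,6,7): 0⊕0⊕1⊕1 = 0
s4 (pos 4,5,6,7): 0⊕0⊕1⊕1 = 0
Syndrome s4…s1 = 000 → no error.
Read data bits from positions 3,5,6,7: 0011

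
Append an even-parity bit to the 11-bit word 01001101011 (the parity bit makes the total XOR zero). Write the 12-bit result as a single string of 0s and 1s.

XOR of the 11 data bits: 0⊕1⊕0⊕0⊕1⊕1⊕0⊕1⊕0⊕1⊕1 = 0
Parity bit = 0 (so all 12 bits XOR to 0).

010011010110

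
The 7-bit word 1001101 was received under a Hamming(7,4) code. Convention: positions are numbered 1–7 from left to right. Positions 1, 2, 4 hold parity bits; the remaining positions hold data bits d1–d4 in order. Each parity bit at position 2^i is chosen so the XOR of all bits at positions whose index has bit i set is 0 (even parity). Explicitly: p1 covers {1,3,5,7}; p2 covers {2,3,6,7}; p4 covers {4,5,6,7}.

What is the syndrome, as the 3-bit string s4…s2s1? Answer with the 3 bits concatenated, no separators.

111

s1 (pos 1,3,5,7): 1⊕0⊕1⊕1 = 1
s2 (pos 2,3,6,7): 0⊕0⊕0⊕1 = 1
s4 (pos 4,5,6,7): 1⊕1⊕0⊕1 = 1
Syndrome s4…s1 = 111 → error at position 7.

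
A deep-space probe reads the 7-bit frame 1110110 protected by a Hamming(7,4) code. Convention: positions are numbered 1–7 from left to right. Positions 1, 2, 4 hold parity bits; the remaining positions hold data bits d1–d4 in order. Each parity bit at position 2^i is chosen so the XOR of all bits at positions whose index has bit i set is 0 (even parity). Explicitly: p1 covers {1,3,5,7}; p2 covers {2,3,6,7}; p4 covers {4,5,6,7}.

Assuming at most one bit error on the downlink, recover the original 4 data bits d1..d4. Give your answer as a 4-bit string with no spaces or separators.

s1 (pos 1,3,5,7): 1⊕1⊕1⊕0 = 1
s2 (pos 2,3,6,7): 1⊕1⊕1⊕0 = 1
s4 (pos 4,5,6,7): 0⊕1⊕1⊕0 = 0
Syndrome s4…s1 = 011 → error at position 3.
Flip position 3: 1110110 → 1100110
Read data bits from positions 3,5,6,7: 0110

0110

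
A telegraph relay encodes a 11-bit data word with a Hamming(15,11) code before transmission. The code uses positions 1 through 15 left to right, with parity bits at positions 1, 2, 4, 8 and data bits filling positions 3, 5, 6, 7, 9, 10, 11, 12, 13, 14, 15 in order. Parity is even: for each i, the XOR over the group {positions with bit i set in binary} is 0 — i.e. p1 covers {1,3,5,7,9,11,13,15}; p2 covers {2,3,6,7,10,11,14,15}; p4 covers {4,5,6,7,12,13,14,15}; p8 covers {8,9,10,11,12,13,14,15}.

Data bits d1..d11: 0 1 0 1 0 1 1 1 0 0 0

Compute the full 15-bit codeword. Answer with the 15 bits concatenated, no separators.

Place data at non-parity positions: p1 p2 0 p4 1 0 1 p8 0 1 1 1 0 0 0
p1 (pos 1,3,5,7,9,11,13,15): XOR of data positions = 0⊕1⊕1⊕0⊕1⊕0⊕0 = 1
p2 (pos 2,3,6,7,10,11,14,15): XOR of data positions = 0⊕0⊕1⊕1⊕1⊕0⊕0 = 1
p4 (pos 4,5,6,7,12,13,14,15): XOR of data positions = 1⊕0⊕1⊕1⊕0⊕0⊕0 = 1
p8 (pos 8,9,10,11,12,13,14,15): XOR of data positions = 0⊕1⊕1⊕1⊕0⊕0⊕0 = 1
Codeword: 110110110111000

110110110111000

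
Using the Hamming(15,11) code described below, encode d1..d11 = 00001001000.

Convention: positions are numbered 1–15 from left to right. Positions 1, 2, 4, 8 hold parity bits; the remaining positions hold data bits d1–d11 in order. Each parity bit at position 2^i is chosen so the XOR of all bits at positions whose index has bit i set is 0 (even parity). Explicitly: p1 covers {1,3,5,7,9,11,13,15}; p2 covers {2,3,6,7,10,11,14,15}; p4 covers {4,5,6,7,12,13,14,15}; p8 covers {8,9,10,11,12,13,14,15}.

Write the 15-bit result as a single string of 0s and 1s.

Place data at non-parity positions: p1 p2 0 p4 0 0 0 p8 1 0 0 1 0 0 0
p1 (pos 1,3,5,7,9,11,13,15): XOR of data positions = 0⊕0⊕0⊕1⊕0⊕0⊕0 = 1
p2 (pos 2,3,6,7,10,11,14,15): XOR of data positions = 0⊕0⊕0⊕0⊕0⊕0⊕0 = 0
p4 (pos 4,5,6,7,12,13,14,15): XOR of data positions = 0⊕0⊕0⊕1⊕0⊕0⊕0 = 1
p8 (pos 8,9,10,11,12,13,14,15): XOR of data positions = 1⊕0⊕0⊕1⊕0⊕0⊕0 = 0
Codeword: 100100001001000

100100001001000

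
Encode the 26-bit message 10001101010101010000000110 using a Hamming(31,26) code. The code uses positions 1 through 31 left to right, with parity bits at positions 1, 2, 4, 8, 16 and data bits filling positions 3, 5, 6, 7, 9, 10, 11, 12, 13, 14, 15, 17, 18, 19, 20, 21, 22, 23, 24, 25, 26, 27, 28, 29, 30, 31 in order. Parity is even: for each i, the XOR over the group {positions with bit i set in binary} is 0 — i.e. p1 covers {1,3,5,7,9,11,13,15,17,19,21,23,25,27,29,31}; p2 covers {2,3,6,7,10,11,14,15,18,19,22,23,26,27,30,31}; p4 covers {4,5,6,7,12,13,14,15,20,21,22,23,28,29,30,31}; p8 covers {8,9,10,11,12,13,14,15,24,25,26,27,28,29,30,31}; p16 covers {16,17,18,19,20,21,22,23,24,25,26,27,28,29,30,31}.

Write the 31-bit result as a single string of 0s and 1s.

0111000011010101101010000000110

Place data at non-parity positions: p1 p2 1 p4 0 0 0 p8 1 1 0 1 0 1 0 p16 1 0 1 0 1 0 0 0 0 0 0 0 1 1 0
p1 (pos 1,3,5,7,9,11,13,15,17,19,21,23,25,27,29,31): XOR of data positions = 1⊕0⊕0⊕1⊕0⊕0⊕0⊕1⊕1⊕1⊕0⊕0⊕0⊕1⊕0 = 0
p2 (pos 2,3,6,7,10,11,14,15,18,19,22,23,26,27,30,31): XOR of data positions = 1⊕0⊕0⊕1⊕0⊕1⊕0⊕0⊕1⊕0⊕0⊕0⊕0⊕1⊕0 = 1
p4 (pos 4,5,6,7,12,13,14,15,20,21,22,23,28,29,30,31): XOR of data positions = 0⊕0⊕0⊕1⊕0⊕1⊕0⊕0⊕1⊕0⊕0⊕0⊕1⊕1⊕0 = 1
p8 (pos 8,9,10,11,12,13,14,15,24,25,26,27,28,29,30,31): XOR of data positions = 1⊕1⊕0⊕1⊕0⊕1⊕0⊕0⊕0⊕0⊕0⊕0⊕1⊕1⊕0 = 0
p16 (pos 16,17,18,19,20,21,22,23,24,25,26,27,28,29,30,31): XOR of data positions = 1⊕0⊕1⊕0⊕1⊕0⊕0⊕0⊕0⊕0⊕0⊕0⊕1⊕1⊕0 = 1
Codeword: 0111000011010101101010000000110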